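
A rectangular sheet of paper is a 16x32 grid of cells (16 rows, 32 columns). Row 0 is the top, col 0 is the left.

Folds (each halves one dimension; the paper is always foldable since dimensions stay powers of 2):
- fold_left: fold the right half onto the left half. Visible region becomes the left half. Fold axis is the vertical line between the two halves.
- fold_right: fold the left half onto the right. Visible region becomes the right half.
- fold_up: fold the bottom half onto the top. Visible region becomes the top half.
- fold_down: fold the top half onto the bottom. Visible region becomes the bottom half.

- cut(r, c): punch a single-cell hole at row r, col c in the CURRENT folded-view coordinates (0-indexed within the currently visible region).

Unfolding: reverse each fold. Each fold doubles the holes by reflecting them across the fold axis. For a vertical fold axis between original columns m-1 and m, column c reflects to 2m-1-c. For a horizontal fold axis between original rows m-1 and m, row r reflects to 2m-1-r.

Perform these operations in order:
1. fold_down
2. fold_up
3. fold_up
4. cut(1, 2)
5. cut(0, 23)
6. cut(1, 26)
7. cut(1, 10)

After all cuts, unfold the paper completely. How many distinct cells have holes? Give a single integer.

Answer: 32

Derivation:
Op 1 fold_down: fold axis h@8; visible region now rows[8,16) x cols[0,32) = 8x32
Op 2 fold_up: fold axis h@12; visible region now rows[8,12) x cols[0,32) = 4x32
Op 3 fold_up: fold axis h@10; visible region now rows[8,10) x cols[0,32) = 2x32
Op 4 cut(1, 2): punch at orig (9,2); cuts so far [(9, 2)]; region rows[8,10) x cols[0,32) = 2x32
Op 5 cut(0, 23): punch at orig (8,23); cuts so far [(8, 23), (9, 2)]; region rows[8,10) x cols[0,32) = 2x32
Op 6 cut(1, 26): punch at orig (9,26); cuts so far [(8, 23), (9, 2), (9, 26)]; region rows[8,10) x cols[0,32) = 2x32
Op 7 cut(1, 10): punch at orig (9,10); cuts so far [(8, 23), (9, 2), (9, 10), (9, 26)]; region rows[8,10) x cols[0,32) = 2x32
Unfold 1 (reflect across h@10): 8 holes -> [(8, 23), (9, 2), (9, 10), (9, 26), (10, 2), (10, 10), (10, 26), (11, 23)]
Unfold 2 (reflect across h@12): 16 holes -> [(8, 23), (9, 2), (9, 10), (9, 26), (10, 2), (10, 10), (10, 26), (11, 23), (12, 23), (13, 2), (13, 10), (13, 26), (14, 2), (14, 10), (14, 26), (15, 23)]
Unfold 3 (reflect across h@8): 32 holes -> [(0, 23), (1, 2), (1, 10), (1, 26), (2, 2), (2, 10), (2, 26), (3, 23), (4, 23), (5, 2), (5, 10), (5, 26), (6, 2), (6, 10), (6, 26), (7, 23), (8, 23), (9, 2), (9, 10), (9, 26), (10, 2), (10, 10), (10, 26), (11, 23), (12, 23), (13, 2), (13, 10), (13, 26), (14, 2), (14, 10), (14, 26), (15, 23)]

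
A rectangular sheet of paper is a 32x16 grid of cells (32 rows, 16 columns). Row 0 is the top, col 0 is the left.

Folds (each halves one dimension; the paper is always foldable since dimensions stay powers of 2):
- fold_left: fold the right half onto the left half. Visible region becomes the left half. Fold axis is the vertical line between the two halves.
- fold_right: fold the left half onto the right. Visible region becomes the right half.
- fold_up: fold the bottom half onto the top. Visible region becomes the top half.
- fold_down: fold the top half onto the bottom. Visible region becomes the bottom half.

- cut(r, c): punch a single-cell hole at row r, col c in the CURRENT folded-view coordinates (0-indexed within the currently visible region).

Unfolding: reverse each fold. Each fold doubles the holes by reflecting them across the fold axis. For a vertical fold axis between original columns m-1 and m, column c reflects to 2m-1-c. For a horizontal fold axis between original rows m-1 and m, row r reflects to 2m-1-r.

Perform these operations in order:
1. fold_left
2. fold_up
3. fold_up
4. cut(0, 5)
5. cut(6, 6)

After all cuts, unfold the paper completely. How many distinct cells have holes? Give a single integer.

Answer: 16

Derivation:
Op 1 fold_left: fold axis v@8; visible region now rows[0,32) x cols[0,8) = 32x8
Op 2 fold_up: fold axis h@16; visible region now rows[0,16) x cols[0,8) = 16x8
Op 3 fold_up: fold axis h@8; visible region now rows[0,8) x cols[0,8) = 8x8
Op 4 cut(0, 5): punch at orig (0,5); cuts so far [(0, 5)]; region rows[0,8) x cols[0,8) = 8x8
Op 5 cut(6, 6): punch at orig (6,6); cuts so far [(0, 5), (6, 6)]; region rows[0,8) x cols[0,8) = 8x8
Unfold 1 (reflect across h@8): 4 holes -> [(0, 5), (6, 6), (9, 6), (15, 5)]
Unfold 2 (reflect across h@16): 8 holes -> [(0, 5), (6, 6), (9, 6), (15, 5), (16, 5), (22, 6), (25, 6), (31, 5)]
Unfold 3 (reflect across v@8): 16 holes -> [(0, 5), (0, 10), (6, 6), (6, 9), (9, 6), (9, 9), (15, 5), (15, 10), (16, 5), (16, 10), (22, 6), (22, 9), (25, 6), (25, 9), (31, 5), (31, 10)]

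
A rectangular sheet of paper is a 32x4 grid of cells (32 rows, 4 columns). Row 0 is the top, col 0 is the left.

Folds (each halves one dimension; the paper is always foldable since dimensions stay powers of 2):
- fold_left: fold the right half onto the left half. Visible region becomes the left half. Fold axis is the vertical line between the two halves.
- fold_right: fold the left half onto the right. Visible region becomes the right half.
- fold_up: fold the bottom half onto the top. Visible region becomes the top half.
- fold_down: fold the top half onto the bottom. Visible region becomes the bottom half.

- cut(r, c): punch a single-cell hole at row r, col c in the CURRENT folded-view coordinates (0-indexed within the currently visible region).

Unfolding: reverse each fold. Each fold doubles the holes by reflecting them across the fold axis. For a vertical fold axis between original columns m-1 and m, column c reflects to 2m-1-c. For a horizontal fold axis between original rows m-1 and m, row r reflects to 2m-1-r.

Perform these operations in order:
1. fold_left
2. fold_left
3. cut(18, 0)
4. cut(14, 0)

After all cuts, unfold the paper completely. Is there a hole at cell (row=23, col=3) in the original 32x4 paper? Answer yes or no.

Answer: no

Derivation:
Op 1 fold_left: fold axis v@2; visible region now rows[0,32) x cols[0,2) = 32x2
Op 2 fold_left: fold axis v@1; visible region now rows[0,32) x cols[0,1) = 32x1
Op 3 cut(18, 0): punch at orig (18,0); cuts so far [(18, 0)]; region rows[0,32) x cols[0,1) = 32x1
Op 4 cut(14, 0): punch at orig (14,0); cuts so far [(14, 0), (18, 0)]; region rows[0,32) x cols[0,1) = 32x1
Unfold 1 (reflect across v@1): 4 holes -> [(14, 0), (14, 1), (18, 0), (18, 1)]
Unfold 2 (reflect across v@2): 8 holes -> [(14, 0), (14, 1), (14, 2), (14, 3), (18, 0), (18, 1), (18, 2), (18, 3)]
Holes: [(14, 0), (14, 1), (14, 2), (14, 3), (18, 0), (18, 1), (18, 2), (18, 3)]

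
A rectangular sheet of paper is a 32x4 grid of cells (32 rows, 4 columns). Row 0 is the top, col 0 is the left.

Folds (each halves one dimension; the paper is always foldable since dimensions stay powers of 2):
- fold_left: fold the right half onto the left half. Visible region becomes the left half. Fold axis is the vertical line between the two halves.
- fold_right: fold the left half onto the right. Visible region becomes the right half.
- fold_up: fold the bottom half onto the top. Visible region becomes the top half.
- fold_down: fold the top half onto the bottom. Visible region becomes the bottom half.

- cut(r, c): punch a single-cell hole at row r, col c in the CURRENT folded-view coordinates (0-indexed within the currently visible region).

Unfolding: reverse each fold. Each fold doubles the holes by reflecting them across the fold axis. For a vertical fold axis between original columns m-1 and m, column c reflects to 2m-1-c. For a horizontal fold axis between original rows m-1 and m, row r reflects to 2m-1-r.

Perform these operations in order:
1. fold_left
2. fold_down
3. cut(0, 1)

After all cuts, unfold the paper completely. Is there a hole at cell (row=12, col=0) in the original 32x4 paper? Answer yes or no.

Op 1 fold_left: fold axis v@2; visible region now rows[0,32) x cols[0,2) = 32x2
Op 2 fold_down: fold axis h@16; visible region now rows[16,32) x cols[0,2) = 16x2
Op 3 cut(0, 1): punch at orig (16,1); cuts so far [(16, 1)]; region rows[16,32) x cols[0,2) = 16x2
Unfold 1 (reflect across h@16): 2 holes -> [(15, 1), (16, 1)]
Unfold 2 (reflect across v@2): 4 holes -> [(15, 1), (15, 2), (16, 1), (16, 2)]
Holes: [(15, 1), (15, 2), (16, 1), (16, 2)]

Answer: no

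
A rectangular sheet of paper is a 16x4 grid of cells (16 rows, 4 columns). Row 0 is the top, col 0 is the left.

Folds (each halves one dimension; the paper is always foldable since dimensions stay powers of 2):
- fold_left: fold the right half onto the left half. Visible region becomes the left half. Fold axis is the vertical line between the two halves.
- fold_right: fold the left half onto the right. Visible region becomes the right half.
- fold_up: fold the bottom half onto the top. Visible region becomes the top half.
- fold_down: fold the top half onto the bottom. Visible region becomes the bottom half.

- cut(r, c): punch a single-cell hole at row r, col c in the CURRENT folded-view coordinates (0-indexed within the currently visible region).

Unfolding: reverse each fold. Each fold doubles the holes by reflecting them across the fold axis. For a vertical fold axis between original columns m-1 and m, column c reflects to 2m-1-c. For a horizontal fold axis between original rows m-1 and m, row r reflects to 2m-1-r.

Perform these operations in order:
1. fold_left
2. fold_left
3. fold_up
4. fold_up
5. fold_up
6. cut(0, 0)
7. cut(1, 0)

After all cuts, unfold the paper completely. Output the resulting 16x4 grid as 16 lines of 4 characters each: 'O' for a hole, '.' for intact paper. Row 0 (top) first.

Answer: OOOO
OOOO
OOOO
OOOO
OOOO
OOOO
OOOO
OOOO
OOOO
OOOO
OOOO
OOOO
OOOO
OOOO
OOOO
OOOO

Derivation:
Op 1 fold_left: fold axis v@2; visible region now rows[0,16) x cols[0,2) = 16x2
Op 2 fold_left: fold axis v@1; visible region now rows[0,16) x cols[0,1) = 16x1
Op 3 fold_up: fold axis h@8; visible region now rows[0,8) x cols[0,1) = 8x1
Op 4 fold_up: fold axis h@4; visible region now rows[0,4) x cols[0,1) = 4x1
Op 5 fold_up: fold axis h@2; visible region now rows[0,2) x cols[0,1) = 2x1
Op 6 cut(0, 0): punch at orig (0,0); cuts so far [(0, 0)]; region rows[0,2) x cols[0,1) = 2x1
Op 7 cut(1, 0): punch at orig (1,0); cuts so far [(0, 0), (1, 0)]; region rows[0,2) x cols[0,1) = 2x1
Unfold 1 (reflect across h@2): 4 holes -> [(0, 0), (1, 0), (2, 0), (3, 0)]
Unfold 2 (reflect across h@4): 8 holes -> [(0, 0), (1, 0), (2, 0), (3, 0), (4, 0), (5, 0), (6, 0), (7, 0)]
Unfold 3 (reflect across h@8): 16 holes -> [(0, 0), (1, 0), (2, 0), (3, 0), (4, 0), (5, 0), (6, 0), (7, 0), (8, 0), (9, 0), (10, 0), (11, 0), (12, 0), (13, 0), (14, 0), (15, 0)]
Unfold 4 (reflect across v@1): 32 holes -> [(0, 0), (0, 1), (1, 0), (1, 1), (2, 0), (2, 1), (3, 0), (3, 1), (4, 0), (4, 1), (5, 0), (5, 1), (6, 0), (6, 1), (7, 0), (7, 1), (8, 0), (8, 1), (9, 0), (9, 1), (10, 0), (10, 1), (11, 0), (11, 1), (12, 0), (12, 1), (13, 0), (13, 1), (14, 0), (14, 1), (15, 0), (15, 1)]
Unfold 5 (reflect across v@2): 64 holes -> [(0, 0), (0, 1), (0, 2), (0, 3), (1, 0), (1, 1), (1, 2), (1, 3), (2, 0), (2, 1), (2, 2), (2, 3), (3, 0), (3, 1), (3, 2), (3, 3), (4, 0), (4, 1), (4, 2), (4, 3), (5, 0), (5, 1), (5, 2), (5, 3), (6, 0), (6, 1), (6, 2), (6, 3), (7, 0), (7, 1), (7, 2), (7, 3), (8, 0), (8, 1), (8, 2), (8, 3), (9, 0), (9, 1), (9, 2), (9, 3), (10, 0), (10, 1), (10, 2), (10, 3), (11, 0), (11, 1), (11, 2), (11, 3), (12, 0), (12, 1), (12, 2), (12, 3), (13, 0), (13, 1), (13, 2), (13, 3), (14, 0), (14, 1), (14, 2), (14, 3), (15, 0), (15, 1), (15, 2), (15, 3)]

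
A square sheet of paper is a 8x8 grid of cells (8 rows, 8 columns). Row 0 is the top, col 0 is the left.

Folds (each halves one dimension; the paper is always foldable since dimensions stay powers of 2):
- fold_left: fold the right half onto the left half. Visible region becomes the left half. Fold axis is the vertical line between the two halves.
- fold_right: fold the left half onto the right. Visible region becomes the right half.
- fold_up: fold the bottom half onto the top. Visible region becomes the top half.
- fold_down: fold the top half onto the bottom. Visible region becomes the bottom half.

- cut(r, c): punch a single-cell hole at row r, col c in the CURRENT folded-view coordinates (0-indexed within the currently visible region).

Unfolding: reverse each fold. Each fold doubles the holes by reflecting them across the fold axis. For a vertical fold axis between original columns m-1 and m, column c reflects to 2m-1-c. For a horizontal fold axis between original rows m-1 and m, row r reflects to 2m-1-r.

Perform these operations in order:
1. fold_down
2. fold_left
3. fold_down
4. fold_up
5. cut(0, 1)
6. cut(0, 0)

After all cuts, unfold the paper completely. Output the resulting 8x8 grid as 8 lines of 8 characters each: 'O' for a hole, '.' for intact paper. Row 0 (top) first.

Op 1 fold_down: fold axis h@4; visible region now rows[4,8) x cols[0,8) = 4x8
Op 2 fold_left: fold axis v@4; visible region now rows[4,8) x cols[0,4) = 4x4
Op 3 fold_down: fold axis h@6; visible region now rows[6,8) x cols[0,4) = 2x4
Op 4 fold_up: fold axis h@7; visible region now rows[6,7) x cols[0,4) = 1x4
Op 5 cut(0, 1): punch at orig (6,1); cuts so far [(6, 1)]; region rows[6,7) x cols[0,4) = 1x4
Op 6 cut(0, 0): punch at orig (6,0); cuts so far [(6, 0), (6, 1)]; region rows[6,7) x cols[0,4) = 1x4
Unfold 1 (reflect across h@7): 4 holes -> [(6, 0), (6, 1), (7, 0), (7, 1)]
Unfold 2 (reflect across h@6): 8 holes -> [(4, 0), (4, 1), (5, 0), (5, 1), (6, 0), (6, 1), (7, 0), (7, 1)]
Unfold 3 (reflect across v@4): 16 holes -> [(4, 0), (4, 1), (4, 6), (4, 7), (5, 0), (5, 1), (5, 6), (5, 7), (6, 0), (6, 1), (6, 6), (6, 7), (7, 0), (7, 1), (7, 6), (7, 7)]
Unfold 4 (reflect across h@4): 32 holes -> [(0, 0), (0, 1), (0, 6), (0, 7), (1, 0), (1, 1), (1, 6), (1, 7), (2, 0), (2, 1), (2, 6), (2, 7), (3, 0), (3, 1), (3, 6), (3, 7), (4, 0), (4, 1), (4, 6), (4, 7), (5, 0), (5, 1), (5, 6), (5, 7), (6, 0), (6, 1), (6, 6), (6, 7), (7, 0), (7, 1), (7, 6), (7, 7)]

Answer: OO....OO
OO....OO
OO....OO
OO....OO
OO....OO
OO....OO
OO....OO
OO....OO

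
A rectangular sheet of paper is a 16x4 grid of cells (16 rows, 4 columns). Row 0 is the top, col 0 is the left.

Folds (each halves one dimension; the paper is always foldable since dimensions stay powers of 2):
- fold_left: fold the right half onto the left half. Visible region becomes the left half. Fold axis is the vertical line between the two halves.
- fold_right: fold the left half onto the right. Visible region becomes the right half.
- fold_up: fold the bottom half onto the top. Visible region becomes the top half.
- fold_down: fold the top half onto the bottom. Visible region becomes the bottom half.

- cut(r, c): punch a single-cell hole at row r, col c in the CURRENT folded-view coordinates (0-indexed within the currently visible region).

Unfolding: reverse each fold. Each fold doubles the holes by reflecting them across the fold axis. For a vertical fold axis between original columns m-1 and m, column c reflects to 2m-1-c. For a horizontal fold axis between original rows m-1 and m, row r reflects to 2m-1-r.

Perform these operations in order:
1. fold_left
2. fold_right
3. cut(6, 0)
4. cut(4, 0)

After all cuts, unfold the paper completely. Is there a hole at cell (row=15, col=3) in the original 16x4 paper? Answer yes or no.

Op 1 fold_left: fold axis v@2; visible region now rows[0,16) x cols[0,2) = 16x2
Op 2 fold_right: fold axis v@1; visible region now rows[0,16) x cols[1,2) = 16x1
Op 3 cut(6, 0): punch at orig (6,1); cuts so far [(6, 1)]; region rows[0,16) x cols[1,2) = 16x1
Op 4 cut(4, 0): punch at orig (4,1); cuts so far [(4, 1), (6, 1)]; region rows[0,16) x cols[1,2) = 16x1
Unfold 1 (reflect across v@1): 4 holes -> [(4, 0), (4, 1), (6, 0), (6, 1)]
Unfold 2 (reflect across v@2): 8 holes -> [(4, 0), (4, 1), (4, 2), (4, 3), (6, 0), (6, 1), (6, 2), (6, 3)]
Holes: [(4, 0), (4, 1), (4, 2), (4, 3), (6, 0), (6, 1), (6, 2), (6, 3)]

Answer: no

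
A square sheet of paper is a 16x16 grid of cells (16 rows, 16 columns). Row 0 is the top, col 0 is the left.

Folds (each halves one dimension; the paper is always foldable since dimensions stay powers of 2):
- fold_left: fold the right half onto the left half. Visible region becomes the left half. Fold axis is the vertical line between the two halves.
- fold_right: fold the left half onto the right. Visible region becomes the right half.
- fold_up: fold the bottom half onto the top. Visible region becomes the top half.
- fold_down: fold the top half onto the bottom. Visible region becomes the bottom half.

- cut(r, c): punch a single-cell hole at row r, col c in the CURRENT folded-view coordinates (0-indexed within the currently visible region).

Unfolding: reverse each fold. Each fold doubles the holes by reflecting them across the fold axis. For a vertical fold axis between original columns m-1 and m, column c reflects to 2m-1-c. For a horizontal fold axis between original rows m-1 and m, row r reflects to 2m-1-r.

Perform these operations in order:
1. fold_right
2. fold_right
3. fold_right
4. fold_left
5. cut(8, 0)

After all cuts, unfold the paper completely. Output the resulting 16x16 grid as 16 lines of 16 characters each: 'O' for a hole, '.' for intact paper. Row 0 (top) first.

Answer: ................
................
................
................
................
................
................
................
OOOOOOOOOOOOOOOO
................
................
................
................
................
................
................

Derivation:
Op 1 fold_right: fold axis v@8; visible region now rows[0,16) x cols[8,16) = 16x8
Op 2 fold_right: fold axis v@12; visible region now rows[0,16) x cols[12,16) = 16x4
Op 3 fold_right: fold axis v@14; visible region now rows[0,16) x cols[14,16) = 16x2
Op 4 fold_left: fold axis v@15; visible region now rows[0,16) x cols[14,15) = 16x1
Op 5 cut(8, 0): punch at orig (8,14); cuts so far [(8, 14)]; region rows[0,16) x cols[14,15) = 16x1
Unfold 1 (reflect across v@15): 2 holes -> [(8, 14), (8, 15)]
Unfold 2 (reflect across v@14): 4 holes -> [(8, 12), (8, 13), (8, 14), (8, 15)]
Unfold 3 (reflect across v@12): 8 holes -> [(8, 8), (8, 9), (8, 10), (8, 11), (8, 12), (8, 13), (8, 14), (8, 15)]
Unfold 4 (reflect across v@8): 16 holes -> [(8, 0), (8, 1), (8, 2), (8, 3), (8, 4), (8, 5), (8, 6), (8, 7), (8, 8), (8, 9), (8, 10), (8, 11), (8, 12), (8, 13), (8, 14), (8, 15)]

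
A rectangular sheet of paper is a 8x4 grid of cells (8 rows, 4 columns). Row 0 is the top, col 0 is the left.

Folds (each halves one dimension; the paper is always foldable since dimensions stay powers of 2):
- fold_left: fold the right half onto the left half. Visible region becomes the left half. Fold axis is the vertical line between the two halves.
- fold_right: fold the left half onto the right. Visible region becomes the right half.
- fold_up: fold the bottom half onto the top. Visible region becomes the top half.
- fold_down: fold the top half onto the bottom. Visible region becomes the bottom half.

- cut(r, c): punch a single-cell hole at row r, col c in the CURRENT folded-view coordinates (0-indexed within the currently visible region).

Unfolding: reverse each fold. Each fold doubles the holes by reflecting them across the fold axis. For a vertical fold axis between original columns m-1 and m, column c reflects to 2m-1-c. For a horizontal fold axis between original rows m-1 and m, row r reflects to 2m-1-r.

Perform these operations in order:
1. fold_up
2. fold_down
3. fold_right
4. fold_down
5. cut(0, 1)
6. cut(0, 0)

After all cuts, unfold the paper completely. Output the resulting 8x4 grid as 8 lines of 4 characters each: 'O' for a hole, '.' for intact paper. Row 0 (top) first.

Op 1 fold_up: fold axis h@4; visible region now rows[0,4) x cols[0,4) = 4x4
Op 2 fold_down: fold axis h@2; visible region now rows[2,4) x cols[0,4) = 2x4
Op 3 fold_right: fold axis v@2; visible region now rows[2,4) x cols[2,4) = 2x2
Op 4 fold_down: fold axis h@3; visible region now rows[3,4) x cols[2,4) = 1x2
Op 5 cut(0, 1): punch at orig (3,3); cuts so far [(3, 3)]; region rows[3,4) x cols[2,4) = 1x2
Op 6 cut(0, 0): punch at orig (3,2); cuts so far [(3, 2), (3, 3)]; region rows[3,4) x cols[2,4) = 1x2
Unfold 1 (reflect across h@3): 4 holes -> [(2, 2), (2, 3), (3, 2), (3, 3)]
Unfold 2 (reflect across v@2): 8 holes -> [(2, 0), (2, 1), (2, 2), (2, 3), (3, 0), (3, 1), (3, 2), (3, 3)]
Unfold 3 (reflect across h@2): 16 holes -> [(0, 0), (0, 1), (0, 2), (0, 3), (1, 0), (1, 1), (1, 2), (1, 3), (2, 0), (2, 1), (2, 2), (2, 3), (3, 0), (3, 1), (3, 2), (3, 3)]
Unfold 4 (reflect across h@4): 32 holes -> [(0, 0), (0, 1), (0, 2), (0, 3), (1, 0), (1, 1), (1, 2), (1, 3), (2, 0), (2, 1), (2, 2), (2, 3), (3, 0), (3, 1), (3, 2), (3, 3), (4, 0), (4, 1), (4, 2), (4, 3), (5, 0), (5, 1), (5, 2), (5, 3), (6, 0), (6, 1), (6, 2), (6, 3), (7, 0), (7, 1), (7, 2), (7, 3)]

Answer: OOOO
OOOO
OOOO
OOOO
OOOO
OOOO
OOOO
OOOO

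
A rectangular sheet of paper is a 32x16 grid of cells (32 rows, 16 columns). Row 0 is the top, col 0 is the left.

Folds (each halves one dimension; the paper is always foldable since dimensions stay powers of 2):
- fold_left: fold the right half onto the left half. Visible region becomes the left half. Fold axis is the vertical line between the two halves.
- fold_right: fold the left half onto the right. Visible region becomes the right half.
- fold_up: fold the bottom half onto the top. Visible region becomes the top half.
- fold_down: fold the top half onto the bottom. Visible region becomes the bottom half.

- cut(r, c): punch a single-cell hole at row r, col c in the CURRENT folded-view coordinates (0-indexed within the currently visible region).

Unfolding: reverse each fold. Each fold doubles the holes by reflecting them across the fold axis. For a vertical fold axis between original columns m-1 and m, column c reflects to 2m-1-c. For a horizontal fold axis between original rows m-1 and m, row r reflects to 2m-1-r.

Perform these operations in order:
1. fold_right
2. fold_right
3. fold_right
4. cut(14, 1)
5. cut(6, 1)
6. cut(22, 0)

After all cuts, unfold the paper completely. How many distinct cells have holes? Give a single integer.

Answer: 24

Derivation:
Op 1 fold_right: fold axis v@8; visible region now rows[0,32) x cols[8,16) = 32x8
Op 2 fold_right: fold axis v@12; visible region now rows[0,32) x cols[12,16) = 32x4
Op 3 fold_right: fold axis v@14; visible region now rows[0,32) x cols[14,16) = 32x2
Op 4 cut(14, 1): punch at orig (14,15); cuts so far [(14, 15)]; region rows[0,32) x cols[14,16) = 32x2
Op 5 cut(6, 1): punch at orig (6,15); cuts so far [(6, 15), (14, 15)]; region rows[0,32) x cols[14,16) = 32x2
Op 6 cut(22, 0): punch at orig (22,14); cuts so far [(6, 15), (14, 15), (22, 14)]; region rows[0,32) x cols[14,16) = 32x2
Unfold 1 (reflect across v@14): 6 holes -> [(6, 12), (6, 15), (14, 12), (14, 15), (22, 13), (22, 14)]
Unfold 2 (reflect across v@12): 12 holes -> [(6, 8), (6, 11), (6, 12), (6, 15), (14, 8), (14, 11), (14, 12), (14, 15), (22, 9), (22, 10), (22, 13), (22, 14)]
Unfold 3 (reflect across v@8): 24 holes -> [(6, 0), (6, 3), (6, 4), (6, 7), (6, 8), (6, 11), (6, 12), (6, 15), (14, 0), (14, 3), (14, 4), (14, 7), (14, 8), (14, 11), (14, 12), (14, 15), (22, 1), (22, 2), (22, 5), (22, 6), (22, 9), (22, 10), (22, 13), (22, 14)]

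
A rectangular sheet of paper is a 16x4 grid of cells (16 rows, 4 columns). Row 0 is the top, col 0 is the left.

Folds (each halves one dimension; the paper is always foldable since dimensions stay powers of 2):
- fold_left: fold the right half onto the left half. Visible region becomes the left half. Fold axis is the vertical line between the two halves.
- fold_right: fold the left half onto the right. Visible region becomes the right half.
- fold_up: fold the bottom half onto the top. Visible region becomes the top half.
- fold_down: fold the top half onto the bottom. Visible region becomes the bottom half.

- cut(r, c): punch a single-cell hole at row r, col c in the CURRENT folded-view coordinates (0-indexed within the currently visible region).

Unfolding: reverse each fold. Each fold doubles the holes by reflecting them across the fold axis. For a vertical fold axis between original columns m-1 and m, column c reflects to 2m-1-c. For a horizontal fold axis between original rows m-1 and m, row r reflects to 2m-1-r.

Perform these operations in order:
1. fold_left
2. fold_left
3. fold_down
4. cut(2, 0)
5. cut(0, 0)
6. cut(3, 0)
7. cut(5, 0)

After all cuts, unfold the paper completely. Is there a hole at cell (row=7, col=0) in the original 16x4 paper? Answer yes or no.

Answer: yes

Derivation:
Op 1 fold_left: fold axis v@2; visible region now rows[0,16) x cols[0,2) = 16x2
Op 2 fold_left: fold axis v@1; visible region now rows[0,16) x cols[0,1) = 16x1
Op 3 fold_down: fold axis h@8; visible region now rows[8,16) x cols[0,1) = 8x1
Op 4 cut(2, 0): punch at orig (10,0); cuts so far [(10, 0)]; region rows[8,16) x cols[0,1) = 8x1
Op 5 cut(0, 0): punch at orig (8,0); cuts so far [(8, 0), (10, 0)]; region rows[8,16) x cols[0,1) = 8x1
Op 6 cut(3, 0): punch at orig (11,0); cuts so far [(8, 0), (10, 0), (11, 0)]; region rows[8,16) x cols[0,1) = 8x1
Op 7 cut(5, 0): punch at orig (13,0); cuts so far [(8, 0), (10, 0), (11, 0), (13, 0)]; region rows[8,16) x cols[0,1) = 8x1
Unfold 1 (reflect across h@8): 8 holes -> [(2, 0), (4, 0), (5, 0), (7, 0), (8, 0), (10, 0), (11, 0), (13, 0)]
Unfold 2 (reflect across v@1): 16 holes -> [(2, 0), (2, 1), (4, 0), (4, 1), (5, 0), (5, 1), (7, 0), (7, 1), (8, 0), (8, 1), (10, 0), (10, 1), (11, 0), (11, 1), (13, 0), (13, 1)]
Unfold 3 (reflect across v@2): 32 holes -> [(2, 0), (2, 1), (2, 2), (2, 3), (4, 0), (4, 1), (4, 2), (4, 3), (5, 0), (5, 1), (5, 2), (5, 3), (7, 0), (7, 1), (7, 2), (7, 3), (8, 0), (8, 1), (8, 2), (8, 3), (10, 0), (10, 1), (10, 2), (10, 3), (11, 0), (11, 1), (11, 2), (11, 3), (13, 0), (13, 1), (13, 2), (13, 3)]
Holes: [(2, 0), (2, 1), (2, 2), (2, 3), (4, 0), (4, 1), (4, 2), (4, 3), (5, 0), (5, 1), (5, 2), (5, 3), (7, 0), (7, 1), (7, 2), (7, 3), (8, 0), (8, 1), (8, 2), (8, 3), (10, 0), (10, 1), (10, 2), (10, 3), (11, 0), (11, 1), (11, 2), (11, 3), (13, 0), (13, 1), (13, 2), (13, 3)]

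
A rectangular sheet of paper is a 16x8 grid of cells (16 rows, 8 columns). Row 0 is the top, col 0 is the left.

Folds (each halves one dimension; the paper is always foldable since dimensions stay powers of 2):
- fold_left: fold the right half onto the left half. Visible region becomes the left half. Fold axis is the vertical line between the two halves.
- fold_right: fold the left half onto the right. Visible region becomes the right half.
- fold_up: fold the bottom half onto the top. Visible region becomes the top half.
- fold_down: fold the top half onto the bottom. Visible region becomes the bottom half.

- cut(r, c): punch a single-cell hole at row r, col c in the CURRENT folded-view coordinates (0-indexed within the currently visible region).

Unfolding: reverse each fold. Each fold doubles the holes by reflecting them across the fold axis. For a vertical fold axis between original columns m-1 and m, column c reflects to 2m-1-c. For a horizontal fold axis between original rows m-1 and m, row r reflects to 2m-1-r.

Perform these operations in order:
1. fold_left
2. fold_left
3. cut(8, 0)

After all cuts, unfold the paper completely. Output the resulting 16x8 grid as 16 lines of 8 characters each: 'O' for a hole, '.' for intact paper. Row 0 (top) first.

Op 1 fold_left: fold axis v@4; visible region now rows[0,16) x cols[0,4) = 16x4
Op 2 fold_left: fold axis v@2; visible region now rows[0,16) x cols[0,2) = 16x2
Op 3 cut(8, 0): punch at orig (8,0); cuts so far [(8, 0)]; region rows[0,16) x cols[0,2) = 16x2
Unfold 1 (reflect across v@2): 2 holes -> [(8, 0), (8, 3)]
Unfold 2 (reflect across v@4): 4 holes -> [(8, 0), (8, 3), (8, 4), (8, 7)]

Answer: ........
........
........
........
........
........
........
........
O..OO..O
........
........
........
........
........
........
........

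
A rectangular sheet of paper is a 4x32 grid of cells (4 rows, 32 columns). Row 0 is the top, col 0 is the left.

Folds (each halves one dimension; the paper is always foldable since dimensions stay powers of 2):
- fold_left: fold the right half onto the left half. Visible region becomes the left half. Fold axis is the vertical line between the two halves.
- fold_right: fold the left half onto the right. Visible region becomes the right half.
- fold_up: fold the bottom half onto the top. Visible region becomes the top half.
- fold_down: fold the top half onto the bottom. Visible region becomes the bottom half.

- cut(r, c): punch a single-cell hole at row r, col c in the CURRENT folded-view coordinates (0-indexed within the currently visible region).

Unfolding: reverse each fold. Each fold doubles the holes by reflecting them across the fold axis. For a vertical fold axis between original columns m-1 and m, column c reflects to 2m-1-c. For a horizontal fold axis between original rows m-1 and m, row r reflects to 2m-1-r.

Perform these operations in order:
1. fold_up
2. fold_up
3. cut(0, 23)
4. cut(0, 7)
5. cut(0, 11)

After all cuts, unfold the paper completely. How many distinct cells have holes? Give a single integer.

Op 1 fold_up: fold axis h@2; visible region now rows[0,2) x cols[0,32) = 2x32
Op 2 fold_up: fold axis h@1; visible region now rows[0,1) x cols[0,32) = 1x32
Op 3 cut(0, 23): punch at orig (0,23); cuts so far [(0, 23)]; region rows[0,1) x cols[0,32) = 1x32
Op 4 cut(0, 7): punch at orig (0,7); cuts so far [(0, 7), (0, 23)]; region rows[0,1) x cols[0,32) = 1x32
Op 5 cut(0, 11): punch at orig (0,11); cuts so far [(0, 7), (0, 11), (0, 23)]; region rows[0,1) x cols[0,32) = 1x32
Unfold 1 (reflect across h@1): 6 holes -> [(0, 7), (0, 11), (0, 23), (1, 7), (1, 11), (1, 23)]
Unfold 2 (reflect across h@2): 12 holes -> [(0, 7), (0, 11), (0, 23), (1, 7), (1, 11), (1, 23), (2, 7), (2, 11), (2, 23), (3, 7), (3, 11), (3, 23)]

Answer: 12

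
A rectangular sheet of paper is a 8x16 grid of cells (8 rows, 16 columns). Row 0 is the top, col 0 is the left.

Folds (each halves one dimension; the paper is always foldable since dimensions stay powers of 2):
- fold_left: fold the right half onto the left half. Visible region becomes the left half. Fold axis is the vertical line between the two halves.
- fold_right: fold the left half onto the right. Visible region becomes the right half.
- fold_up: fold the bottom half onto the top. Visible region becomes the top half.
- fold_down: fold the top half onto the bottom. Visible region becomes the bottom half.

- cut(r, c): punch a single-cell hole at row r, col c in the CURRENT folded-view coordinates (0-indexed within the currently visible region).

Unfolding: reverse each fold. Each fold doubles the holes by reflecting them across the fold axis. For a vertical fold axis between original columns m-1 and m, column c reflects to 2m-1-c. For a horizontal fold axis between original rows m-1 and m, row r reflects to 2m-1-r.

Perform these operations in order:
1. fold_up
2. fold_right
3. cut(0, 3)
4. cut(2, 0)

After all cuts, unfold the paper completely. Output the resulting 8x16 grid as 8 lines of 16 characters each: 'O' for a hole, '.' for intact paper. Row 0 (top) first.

Op 1 fold_up: fold axis h@4; visible region now rows[0,4) x cols[0,16) = 4x16
Op 2 fold_right: fold axis v@8; visible region now rows[0,4) x cols[8,16) = 4x8
Op 3 cut(0, 3): punch at orig (0,11); cuts so far [(0, 11)]; region rows[0,4) x cols[8,16) = 4x8
Op 4 cut(2, 0): punch at orig (2,8); cuts so far [(0, 11), (2, 8)]; region rows[0,4) x cols[8,16) = 4x8
Unfold 1 (reflect across v@8): 4 holes -> [(0, 4), (0, 11), (2, 7), (2, 8)]
Unfold 2 (reflect across h@4): 8 holes -> [(0, 4), (0, 11), (2, 7), (2, 8), (5, 7), (5, 8), (7, 4), (7, 11)]

Answer: ....O......O....
................
.......OO.......
................
................
.......OO.......
................
....O......O....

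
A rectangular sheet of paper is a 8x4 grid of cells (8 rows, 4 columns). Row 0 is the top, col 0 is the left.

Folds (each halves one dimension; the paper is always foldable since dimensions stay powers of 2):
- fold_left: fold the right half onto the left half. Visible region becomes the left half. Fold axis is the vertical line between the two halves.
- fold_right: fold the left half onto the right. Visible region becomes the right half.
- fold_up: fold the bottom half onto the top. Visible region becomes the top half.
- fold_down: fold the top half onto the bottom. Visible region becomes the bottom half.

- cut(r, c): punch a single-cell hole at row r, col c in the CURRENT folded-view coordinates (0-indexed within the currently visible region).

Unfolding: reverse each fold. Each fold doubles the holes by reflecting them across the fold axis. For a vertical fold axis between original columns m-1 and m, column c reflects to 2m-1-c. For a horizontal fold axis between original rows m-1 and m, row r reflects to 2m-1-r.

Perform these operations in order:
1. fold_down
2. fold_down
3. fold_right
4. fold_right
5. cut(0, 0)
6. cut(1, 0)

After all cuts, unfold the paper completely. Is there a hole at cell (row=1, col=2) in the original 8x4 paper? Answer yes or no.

Answer: yes

Derivation:
Op 1 fold_down: fold axis h@4; visible region now rows[4,8) x cols[0,4) = 4x4
Op 2 fold_down: fold axis h@6; visible region now rows[6,8) x cols[0,4) = 2x4
Op 3 fold_right: fold axis v@2; visible region now rows[6,8) x cols[2,4) = 2x2
Op 4 fold_right: fold axis v@3; visible region now rows[6,8) x cols[3,4) = 2x1
Op 5 cut(0, 0): punch at orig (6,3); cuts so far [(6, 3)]; region rows[6,8) x cols[3,4) = 2x1
Op 6 cut(1, 0): punch at orig (7,3); cuts so far [(6, 3), (7, 3)]; region rows[6,8) x cols[3,4) = 2x1
Unfold 1 (reflect across v@3): 4 holes -> [(6, 2), (6, 3), (7, 2), (7, 3)]
Unfold 2 (reflect across v@2): 8 holes -> [(6, 0), (6, 1), (6, 2), (6, 3), (7, 0), (7, 1), (7, 2), (7, 3)]
Unfold 3 (reflect across h@6): 16 holes -> [(4, 0), (4, 1), (4, 2), (4, 3), (5, 0), (5, 1), (5, 2), (5, 3), (6, 0), (6, 1), (6, 2), (6, 3), (7, 0), (7, 1), (7, 2), (7, 3)]
Unfold 4 (reflect across h@4): 32 holes -> [(0, 0), (0, 1), (0, 2), (0, 3), (1, 0), (1, 1), (1, 2), (1, 3), (2, 0), (2, 1), (2, 2), (2, 3), (3, 0), (3, 1), (3, 2), (3, 3), (4, 0), (4, 1), (4, 2), (4, 3), (5, 0), (5, 1), (5, 2), (5, 3), (6, 0), (6, 1), (6, 2), (6, 3), (7, 0), (7, 1), (7, 2), (7, 3)]
Holes: [(0, 0), (0, 1), (0, 2), (0, 3), (1, 0), (1, 1), (1, 2), (1, 3), (2, 0), (2, 1), (2, 2), (2, 3), (3, 0), (3, 1), (3, 2), (3, 3), (4, 0), (4, 1), (4, 2), (4, 3), (5, 0), (5, 1), (5, 2), (5, 3), (6, 0), (6, 1), (6, 2), (6, 3), (7, 0), (7, 1), (7, 2), (7, 3)]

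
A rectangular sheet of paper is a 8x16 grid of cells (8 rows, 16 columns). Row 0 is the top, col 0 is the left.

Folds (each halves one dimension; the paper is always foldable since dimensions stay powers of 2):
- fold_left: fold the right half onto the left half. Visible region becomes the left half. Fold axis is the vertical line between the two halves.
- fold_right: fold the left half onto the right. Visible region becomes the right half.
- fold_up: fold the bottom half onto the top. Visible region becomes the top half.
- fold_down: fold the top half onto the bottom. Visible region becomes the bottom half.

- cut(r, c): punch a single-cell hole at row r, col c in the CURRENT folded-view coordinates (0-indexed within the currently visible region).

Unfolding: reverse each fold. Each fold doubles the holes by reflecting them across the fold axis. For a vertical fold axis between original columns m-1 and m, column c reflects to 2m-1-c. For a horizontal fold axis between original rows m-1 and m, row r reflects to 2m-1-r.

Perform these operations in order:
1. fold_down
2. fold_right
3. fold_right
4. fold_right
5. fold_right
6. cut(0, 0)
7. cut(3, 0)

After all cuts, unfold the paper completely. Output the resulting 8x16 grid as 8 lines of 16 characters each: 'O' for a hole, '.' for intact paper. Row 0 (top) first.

Op 1 fold_down: fold axis h@4; visible region now rows[4,8) x cols[0,16) = 4x16
Op 2 fold_right: fold axis v@8; visible region now rows[4,8) x cols[8,16) = 4x8
Op 3 fold_right: fold axis v@12; visible region now rows[4,8) x cols[12,16) = 4x4
Op 4 fold_right: fold axis v@14; visible region now rows[4,8) x cols[14,16) = 4x2
Op 5 fold_right: fold axis v@15; visible region now rows[4,8) x cols[15,16) = 4x1
Op 6 cut(0, 0): punch at orig (4,15); cuts so far [(4, 15)]; region rows[4,8) x cols[15,16) = 4x1
Op 7 cut(3, 0): punch at orig (7,15); cuts so far [(4, 15), (7, 15)]; region rows[4,8) x cols[15,16) = 4x1
Unfold 1 (reflect across v@15): 4 holes -> [(4, 14), (4, 15), (7, 14), (7, 15)]
Unfold 2 (reflect across v@14): 8 holes -> [(4, 12), (4, 13), (4, 14), (4, 15), (7, 12), (7, 13), (7, 14), (7, 15)]
Unfold 3 (reflect across v@12): 16 holes -> [(4, 8), (4, 9), (4, 10), (4, 11), (4, 12), (4, 13), (4, 14), (4, 15), (7, 8), (7, 9), (7, 10), (7, 11), (7, 12), (7, 13), (7, 14), (7, 15)]
Unfold 4 (reflect across v@8): 32 holes -> [(4, 0), (4, 1), (4, 2), (4, 3), (4, 4), (4, 5), (4, 6), (4, 7), (4, 8), (4, 9), (4, 10), (4, 11), (4, 12), (4, 13), (4, 14), (4, 15), (7, 0), (7, 1), (7, 2), (7, 3), (7, 4), (7, 5), (7, 6), (7, 7), (7, 8), (7, 9), (7, 10), (7, 11), (7, 12), (7, 13), (7, 14), (7, 15)]
Unfold 5 (reflect across h@4): 64 holes -> [(0, 0), (0, 1), (0, 2), (0, 3), (0, 4), (0, 5), (0, 6), (0, 7), (0, 8), (0, 9), (0, 10), (0, 11), (0, 12), (0, 13), (0, 14), (0, 15), (3, 0), (3, 1), (3, 2), (3, 3), (3, 4), (3, 5), (3, 6), (3, 7), (3, 8), (3, 9), (3, 10), (3, 11), (3, 12), (3, 13), (3, 14), (3, 15), (4, 0), (4, 1), (4, 2), (4, 3), (4, 4), (4, 5), (4, 6), (4, 7), (4, 8), (4, 9), (4, 10), (4, 11), (4, 12), (4, 13), (4, 14), (4, 15), (7, 0), (7, 1), (7, 2), (7, 3), (7, 4), (7, 5), (7, 6), (7, 7), (7, 8), (7, 9), (7, 10), (7, 11), (7, 12), (7, 13), (7, 14), (7, 15)]

Answer: OOOOOOOOOOOOOOOO
................
................
OOOOOOOOOOOOOOOO
OOOOOOOOOOOOOOOO
................
................
OOOOOOOOOOOOOOOO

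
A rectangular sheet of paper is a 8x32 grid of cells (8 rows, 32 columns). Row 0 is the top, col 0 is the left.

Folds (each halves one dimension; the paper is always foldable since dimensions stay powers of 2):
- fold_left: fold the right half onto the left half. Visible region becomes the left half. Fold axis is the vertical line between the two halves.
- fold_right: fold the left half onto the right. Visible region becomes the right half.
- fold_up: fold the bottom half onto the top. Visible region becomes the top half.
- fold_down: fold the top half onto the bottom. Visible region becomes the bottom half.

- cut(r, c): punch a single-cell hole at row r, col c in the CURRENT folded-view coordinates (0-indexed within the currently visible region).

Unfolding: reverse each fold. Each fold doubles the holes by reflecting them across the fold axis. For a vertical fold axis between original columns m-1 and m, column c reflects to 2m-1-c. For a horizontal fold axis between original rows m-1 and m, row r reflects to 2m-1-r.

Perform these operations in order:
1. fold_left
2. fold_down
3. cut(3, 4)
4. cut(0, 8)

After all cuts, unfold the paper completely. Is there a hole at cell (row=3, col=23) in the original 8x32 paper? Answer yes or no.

Op 1 fold_left: fold axis v@16; visible region now rows[0,8) x cols[0,16) = 8x16
Op 2 fold_down: fold axis h@4; visible region now rows[4,8) x cols[0,16) = 4x16
Op 3 cut(3, 4): punch at orig (7,4); cuts so far [(7, 4)]; region rows[4,8) x cols[0,16) = 4x16
Op 4 cut(0, 8): punch at orig (4,8); cuts so far [(4, 8), (7, 4)]; region rows[4,8) x cols[0,16) = 4x16
Unfold 1 (reflect across h@4): 4 holes -> [(0, 4), (3, 8), (4, 8), (7, 4)]
Unfold 2 (reflect across v@16): 8 holes -> [(0, 4), (0, 27), (3, 8), (3, 23), (4, 8), (4, 23), (7, 4), (7, 27)]
Holes: [(0, 4), (0, 27), (3, 8), (3, 23), (4, 8), (4, 23), (7, 4), (7, 27)]

Answer: yes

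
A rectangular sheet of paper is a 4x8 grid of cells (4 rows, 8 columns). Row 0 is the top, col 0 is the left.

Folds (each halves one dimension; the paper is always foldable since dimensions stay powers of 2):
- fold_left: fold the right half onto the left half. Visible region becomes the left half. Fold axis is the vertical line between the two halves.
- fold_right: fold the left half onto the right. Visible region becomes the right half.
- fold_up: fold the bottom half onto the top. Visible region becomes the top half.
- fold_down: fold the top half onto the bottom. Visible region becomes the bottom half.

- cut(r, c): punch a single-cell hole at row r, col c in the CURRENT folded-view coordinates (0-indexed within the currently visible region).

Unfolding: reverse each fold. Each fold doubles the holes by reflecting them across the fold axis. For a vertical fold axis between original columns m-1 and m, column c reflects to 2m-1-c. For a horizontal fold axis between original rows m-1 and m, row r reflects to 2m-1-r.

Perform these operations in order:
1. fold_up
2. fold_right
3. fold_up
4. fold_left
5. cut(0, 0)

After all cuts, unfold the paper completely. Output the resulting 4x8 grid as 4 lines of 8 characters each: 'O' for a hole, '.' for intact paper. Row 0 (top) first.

Answer: O..OO..O
O..OO..O
O..OO..O
O..OO..O

Derivation:
Op 1 fold_up: fold axis h@2; visible region now rows[0,2) x cols[0,8) = 2x8
Op 2 fold_right: fold axis v@4; visible region now rows[0,2) x cols[4,8) = 2x4
Op 3 fold_up: fold axis h@1; visible region now rows[0,1) x cols[4,8) = 1x4
Op 4 fold_left: fold axis v@6; visible region now rows[0,1) x cols[4,6) = 1x2
Op 5 cut(0, 0): punch at orig (0,4); cuts so far [(0, 4)]; region rows[0,1) x cols[4,6) = 1x2
Unfold 1 (reflect across v@6): 2 holes -> [(0, 4), (0, 7)]
Unfold 2 (reflect across h@1): 4 holes -> [(0, 4), (0, 7), (1, 4), (1, 7)]
Unfold 3 (reflect across v@4): 8 holes -> [(0, 0), (0, 3), (0, 4), (0, 7), (1, 0), (1, 3), (1, 4), (1, 7)]
Unfold 4 (reflect across h@2): 16 holes -> [(0, 0), (0, 3), (0, 4), (0, 7), (1, 0), (1, 3), (1, 4), (1, 7), (2, 0), (2, 3), (2, 4), (2, 7), (3, 0), (3, 3), (3, 4), (3, 7)]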